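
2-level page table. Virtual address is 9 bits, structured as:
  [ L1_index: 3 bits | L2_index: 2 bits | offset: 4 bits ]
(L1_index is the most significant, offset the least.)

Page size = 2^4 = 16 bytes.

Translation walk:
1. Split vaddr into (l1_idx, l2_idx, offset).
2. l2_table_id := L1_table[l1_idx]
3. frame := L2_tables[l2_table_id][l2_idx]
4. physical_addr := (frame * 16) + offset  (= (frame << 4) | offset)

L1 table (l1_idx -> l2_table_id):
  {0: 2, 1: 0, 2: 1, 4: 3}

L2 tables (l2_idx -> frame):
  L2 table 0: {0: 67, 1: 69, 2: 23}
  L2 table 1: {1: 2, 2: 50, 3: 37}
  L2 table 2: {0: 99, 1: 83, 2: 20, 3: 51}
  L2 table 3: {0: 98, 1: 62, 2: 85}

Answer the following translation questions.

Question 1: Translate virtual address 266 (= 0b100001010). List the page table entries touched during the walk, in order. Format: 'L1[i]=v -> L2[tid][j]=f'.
vaddr = 266 = 0b100001010
Split: l1_idx=4, l2_idx=0, offset=10

Answer: L1[4]=3 -> L2[3][0]=98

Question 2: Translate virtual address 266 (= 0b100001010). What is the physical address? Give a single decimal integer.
Answer: 1578

Derivation:
vaddr = 266 = 0b100001010
Split: l1_idx=4, l2_idx=0, offset=10
L1[4] = 3
L2[3][0] = 98
paddr = 98 * 16 + 10 = 1578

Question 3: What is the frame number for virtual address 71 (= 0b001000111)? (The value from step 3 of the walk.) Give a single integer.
vaddr = 71: l1_idx=1, l2_idx=0
L1[1] = 0; L2[0][0] = 67

Answer: 67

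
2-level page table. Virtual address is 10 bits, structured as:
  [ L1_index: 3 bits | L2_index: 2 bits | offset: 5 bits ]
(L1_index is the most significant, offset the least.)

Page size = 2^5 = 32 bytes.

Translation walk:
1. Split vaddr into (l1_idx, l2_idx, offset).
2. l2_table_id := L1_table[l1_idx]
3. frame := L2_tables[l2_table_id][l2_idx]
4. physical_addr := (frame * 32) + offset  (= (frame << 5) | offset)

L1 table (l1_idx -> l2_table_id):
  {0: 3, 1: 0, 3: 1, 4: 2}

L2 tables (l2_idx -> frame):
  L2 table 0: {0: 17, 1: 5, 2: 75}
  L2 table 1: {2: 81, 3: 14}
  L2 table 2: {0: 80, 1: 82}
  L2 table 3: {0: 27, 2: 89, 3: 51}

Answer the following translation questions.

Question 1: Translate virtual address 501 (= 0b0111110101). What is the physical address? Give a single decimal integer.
vaddr = 501 = 0b0111110101
Split: l1_idx=3, l2_idx=3, offset=21
L1[3] = 1
L2[1][3] = 14
paddr = 14 * 32 + 21 = 469

Answer: 469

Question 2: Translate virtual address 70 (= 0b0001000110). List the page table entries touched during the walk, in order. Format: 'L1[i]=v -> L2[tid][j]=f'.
Answer: L1[0]=3 -> L2[3][2]=89

Derivation:
vaddr = 70 = 0b0001000110
Split: l1_idx=0, l2_idx=2, offset=6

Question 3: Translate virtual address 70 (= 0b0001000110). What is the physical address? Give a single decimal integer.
Answer: 2854

Derivation:
vaddr = 70 = 0b0001000110
Split: l1_idx=0, l2_idx=2, offset=6
L1[0] = 3
L2[3][2] = 89
paddr = 89 * 32 + 6 = 2854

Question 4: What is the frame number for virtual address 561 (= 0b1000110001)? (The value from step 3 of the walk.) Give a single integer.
Answer: 82

Derivation:
vaddr = 561: l1_idx=4, l2_idx=1
L1[4] = 2; L2[2][1] = 82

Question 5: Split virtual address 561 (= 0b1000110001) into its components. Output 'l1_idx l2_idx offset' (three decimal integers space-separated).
vaddr = 561 = 0b1000110001
  top 3 bits -> l1_idx = 4
  next 2 bits -> l2_idx = 1
  bottom 5 bits -> offset = 17

Answer: 4 1 17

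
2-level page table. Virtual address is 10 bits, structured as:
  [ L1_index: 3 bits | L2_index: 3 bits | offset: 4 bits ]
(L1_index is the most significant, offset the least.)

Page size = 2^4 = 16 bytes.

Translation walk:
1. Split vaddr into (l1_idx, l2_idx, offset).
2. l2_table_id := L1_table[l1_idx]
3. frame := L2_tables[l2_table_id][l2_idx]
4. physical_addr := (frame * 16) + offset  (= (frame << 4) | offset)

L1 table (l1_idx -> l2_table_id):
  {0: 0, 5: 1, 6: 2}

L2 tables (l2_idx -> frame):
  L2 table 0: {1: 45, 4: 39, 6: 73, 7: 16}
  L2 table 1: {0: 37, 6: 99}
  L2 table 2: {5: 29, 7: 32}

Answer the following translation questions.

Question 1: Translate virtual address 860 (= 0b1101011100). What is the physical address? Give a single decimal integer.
Answer: 476

Derivation:
vaddr = 860 = 0b1101011100
Split: l1_idx=6, l2_idx=5, offset=12
L1[6] = 2
L2[2][5] = 29
paddr = 29 * 16 + 12 = 476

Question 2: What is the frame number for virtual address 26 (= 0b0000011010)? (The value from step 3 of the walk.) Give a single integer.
vaddr = 26: l1_idx=0, l2_idx=1
L1[0] = 0; L2[0][1] = 45

Answer: 45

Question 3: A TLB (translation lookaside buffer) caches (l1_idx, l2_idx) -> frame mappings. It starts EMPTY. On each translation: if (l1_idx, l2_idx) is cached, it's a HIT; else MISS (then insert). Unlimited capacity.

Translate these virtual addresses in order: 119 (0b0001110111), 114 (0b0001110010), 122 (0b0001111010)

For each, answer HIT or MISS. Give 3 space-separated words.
vaddr=119: (0,7) not in TLB -> MISS, insert
vaddr=114: (0,7) in TLB -> HIT
vaddr=122: (0,7) in TLB -> HIT

Answer: MISS HIT HIT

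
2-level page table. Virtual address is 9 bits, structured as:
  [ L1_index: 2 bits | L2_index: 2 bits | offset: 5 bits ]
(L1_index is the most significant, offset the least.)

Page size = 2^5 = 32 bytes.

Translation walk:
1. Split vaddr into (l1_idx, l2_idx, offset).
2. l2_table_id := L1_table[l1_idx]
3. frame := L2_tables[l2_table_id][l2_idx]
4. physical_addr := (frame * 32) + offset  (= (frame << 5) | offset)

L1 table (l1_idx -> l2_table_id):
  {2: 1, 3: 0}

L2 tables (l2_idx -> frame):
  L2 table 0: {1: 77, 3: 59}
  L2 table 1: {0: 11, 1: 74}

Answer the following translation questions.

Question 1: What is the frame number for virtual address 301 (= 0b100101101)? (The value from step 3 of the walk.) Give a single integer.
Answer: 74

Derivation:
vaddr = 301: l1_idx=2, l2_idx=1
L1[2] = 1; L2[1][1] = 74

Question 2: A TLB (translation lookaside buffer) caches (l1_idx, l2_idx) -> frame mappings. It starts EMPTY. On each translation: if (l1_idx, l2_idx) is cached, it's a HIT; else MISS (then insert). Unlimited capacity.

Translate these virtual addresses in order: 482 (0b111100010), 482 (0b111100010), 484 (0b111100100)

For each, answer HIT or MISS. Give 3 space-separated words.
Answer: MISS HIT HIT

Derivation:
vaddr=482: (3,3) not in TLB -> MISS, insert
vaddr=482: (3,3) in TLB -> HIT
vaddr=484: (3,3) in TLB -> HIT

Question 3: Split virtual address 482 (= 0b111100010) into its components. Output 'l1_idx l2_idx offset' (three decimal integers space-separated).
Answer: 3 3 2

Derivation:
vaddr = 482 = 0b111100010
  top 2 bits -> l1_idx = 3
  next 2 bits -> l2_idx = 3
  bottom 5 bits -> offset = 2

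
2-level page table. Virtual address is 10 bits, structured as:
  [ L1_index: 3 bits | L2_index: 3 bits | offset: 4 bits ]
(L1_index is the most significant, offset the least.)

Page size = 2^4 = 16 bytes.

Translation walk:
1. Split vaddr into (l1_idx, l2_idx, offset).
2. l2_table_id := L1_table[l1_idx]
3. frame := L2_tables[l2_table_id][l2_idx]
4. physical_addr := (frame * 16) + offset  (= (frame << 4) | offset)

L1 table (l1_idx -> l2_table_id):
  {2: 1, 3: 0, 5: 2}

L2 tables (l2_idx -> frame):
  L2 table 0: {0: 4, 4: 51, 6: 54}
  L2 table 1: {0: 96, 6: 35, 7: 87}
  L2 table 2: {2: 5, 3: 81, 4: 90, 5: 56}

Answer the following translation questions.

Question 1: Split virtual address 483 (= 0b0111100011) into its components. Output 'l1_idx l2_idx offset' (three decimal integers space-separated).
Answer: 3 6 3

Derivation:
vaddr = 483 = 0b0111100011
  top 3 bits -> l1_idx = 3
  next 3 bits -> l2_idx = 6
  bottom 4 bits -> offset = 3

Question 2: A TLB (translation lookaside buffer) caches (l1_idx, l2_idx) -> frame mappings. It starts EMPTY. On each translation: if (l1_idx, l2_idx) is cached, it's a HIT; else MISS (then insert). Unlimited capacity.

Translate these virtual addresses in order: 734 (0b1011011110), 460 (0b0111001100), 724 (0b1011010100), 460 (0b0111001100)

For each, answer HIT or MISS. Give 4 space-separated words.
vaddr=734: (5,5) not in TLB -> MISS, insert
vaddr=460: (3,4) not in TLB -> MISS, insert
vaddr=724: (5,5) in TLB -> HIT
vaddr=460: (3,4) in TLB -> HIT

Answer: MISS MISS HIT HIT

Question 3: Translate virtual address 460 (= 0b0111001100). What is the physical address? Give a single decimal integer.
vaddr = 460 = 0b0111001100
Split: l1_idx=3, l2_idx=4, offset=12
L1[3] = 0
L2[0][4] = 51
paddr = 51 * 16 + 12 = 828

Answer: 828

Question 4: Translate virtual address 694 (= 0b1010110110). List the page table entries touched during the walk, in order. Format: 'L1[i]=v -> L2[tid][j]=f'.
Answer: L1[5]=2 -> L2[2][3]=81

Derivation:
vaddr = 694 = 0b1010110110
Split: l1_idx=5, l2_idx=3, offset=6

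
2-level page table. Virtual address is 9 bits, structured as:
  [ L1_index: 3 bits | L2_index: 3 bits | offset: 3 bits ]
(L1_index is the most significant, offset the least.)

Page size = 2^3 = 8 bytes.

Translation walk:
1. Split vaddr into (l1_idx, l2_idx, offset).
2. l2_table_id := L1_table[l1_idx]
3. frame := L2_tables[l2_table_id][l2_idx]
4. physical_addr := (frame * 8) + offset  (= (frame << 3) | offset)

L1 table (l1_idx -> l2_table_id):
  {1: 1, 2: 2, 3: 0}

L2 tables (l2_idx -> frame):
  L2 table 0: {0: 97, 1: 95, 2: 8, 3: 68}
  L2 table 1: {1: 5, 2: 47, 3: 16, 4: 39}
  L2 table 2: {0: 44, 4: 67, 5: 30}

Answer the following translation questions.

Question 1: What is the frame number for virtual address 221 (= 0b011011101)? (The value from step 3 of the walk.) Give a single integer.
Answer: 68

Derivation:
vaddr = 221: l1_idx=3, l2_idx=3
L1[3] = 0; L2[0][3] = 68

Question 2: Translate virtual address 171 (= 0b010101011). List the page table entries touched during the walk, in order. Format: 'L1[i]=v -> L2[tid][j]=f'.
Answer: L1[2]=2 -> L2[2][5]=30

Derivation:
vaddr = 171 = 0b010101011
Split: l1_idx=2, l2_idx=5, offset=3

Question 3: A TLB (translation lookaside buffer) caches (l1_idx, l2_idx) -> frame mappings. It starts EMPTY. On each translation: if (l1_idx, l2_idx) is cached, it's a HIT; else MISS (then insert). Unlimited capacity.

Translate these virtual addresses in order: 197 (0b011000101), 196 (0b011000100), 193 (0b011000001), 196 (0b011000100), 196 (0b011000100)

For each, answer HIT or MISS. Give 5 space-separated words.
vaddr=197: (3,0) not in TLB -> MISS, insert
vaddr=196: (3,0) in TLB -> HIT
vaddr=193: (3,0) in TLB -> HIT
vaddr=196: (3,0) in TLB -> HIT
vaddr=196: (3,0) in TLB -> HIT

Answer: MISS HIT HIT HIT HIT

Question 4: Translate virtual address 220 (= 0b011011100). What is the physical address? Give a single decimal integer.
Answer: 548

Derivation:
vaddr = 220 = 0b011011100
Split: l1_idx=3, l2_idx=3, offset=4
L1[3] = 0
L2[0][3] = 68
paddr = 68 * 8 + 4 = 548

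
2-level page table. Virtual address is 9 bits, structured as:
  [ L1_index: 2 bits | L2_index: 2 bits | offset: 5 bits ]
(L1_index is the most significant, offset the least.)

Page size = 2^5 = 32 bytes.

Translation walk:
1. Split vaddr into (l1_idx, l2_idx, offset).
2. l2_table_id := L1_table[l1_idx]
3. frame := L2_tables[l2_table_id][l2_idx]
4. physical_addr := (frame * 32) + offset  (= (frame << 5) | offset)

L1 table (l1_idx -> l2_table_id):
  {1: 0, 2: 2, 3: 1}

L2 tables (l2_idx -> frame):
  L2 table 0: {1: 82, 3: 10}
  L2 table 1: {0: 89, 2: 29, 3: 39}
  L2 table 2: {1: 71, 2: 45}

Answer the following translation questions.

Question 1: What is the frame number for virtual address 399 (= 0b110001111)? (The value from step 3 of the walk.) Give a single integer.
Answer: 89

Derivation:
vaddr = 399: l1_idx=3, l2_idx=0
L1[3] = 1; L2[1][0] = 89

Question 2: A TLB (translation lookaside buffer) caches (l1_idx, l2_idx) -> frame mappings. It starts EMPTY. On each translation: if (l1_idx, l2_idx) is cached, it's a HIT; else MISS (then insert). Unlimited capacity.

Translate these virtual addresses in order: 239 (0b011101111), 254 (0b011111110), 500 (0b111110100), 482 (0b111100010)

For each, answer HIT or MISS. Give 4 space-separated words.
Answer: MISS HIT MISS HIT

Derivation:
vaddr=239: (1,3) not in TLB -> MISS, insert
vaddr=254: (1,3) in TLB -> HIT
vaddr=500: (3,3) not in TLB -> MISS, insert
vaddr=482: (3,3) in TLB -> HIT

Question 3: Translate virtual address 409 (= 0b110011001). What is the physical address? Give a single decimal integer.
vaddr = 409 = 0b110011001
Split: l1_idx=3, l2_idx=0, offset=25
L1[3] = 1
L2[1][0] = 89
paddr = 89 * 32 + 25 = 2873

Answer: 2873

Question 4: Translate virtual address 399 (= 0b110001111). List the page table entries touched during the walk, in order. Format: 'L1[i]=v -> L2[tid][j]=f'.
vaddr = 399 = 0b110001111
Split: l1_idx=3, l2_idx=0, offset=15

Answer: L1[3]=1 -> L2[1][0]=89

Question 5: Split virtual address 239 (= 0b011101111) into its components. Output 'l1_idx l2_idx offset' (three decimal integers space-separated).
Answer: 1 3 15

Derivation:
vaddr = 239 = 0b011101111
  top 2 bits -> l1_idx = 1
  next 2 bits -> l2_idx = 3
  bottom 5 bits -> offset = 15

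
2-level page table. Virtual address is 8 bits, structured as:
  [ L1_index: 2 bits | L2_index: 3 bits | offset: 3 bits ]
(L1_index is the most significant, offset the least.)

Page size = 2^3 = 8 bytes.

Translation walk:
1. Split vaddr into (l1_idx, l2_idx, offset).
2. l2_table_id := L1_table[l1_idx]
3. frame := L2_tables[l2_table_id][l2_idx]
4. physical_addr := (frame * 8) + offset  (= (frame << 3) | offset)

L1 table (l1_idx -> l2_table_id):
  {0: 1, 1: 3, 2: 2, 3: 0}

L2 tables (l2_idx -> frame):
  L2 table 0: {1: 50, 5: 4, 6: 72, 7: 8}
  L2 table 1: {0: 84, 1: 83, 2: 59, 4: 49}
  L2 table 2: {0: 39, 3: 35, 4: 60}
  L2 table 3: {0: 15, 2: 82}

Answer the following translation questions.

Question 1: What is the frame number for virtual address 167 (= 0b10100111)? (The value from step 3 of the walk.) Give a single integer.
Answer: 60

Derivation:
vaddr = 167: l1_idx=2, l2_idx=4
L1[2] = 2; L2[2][4] = 60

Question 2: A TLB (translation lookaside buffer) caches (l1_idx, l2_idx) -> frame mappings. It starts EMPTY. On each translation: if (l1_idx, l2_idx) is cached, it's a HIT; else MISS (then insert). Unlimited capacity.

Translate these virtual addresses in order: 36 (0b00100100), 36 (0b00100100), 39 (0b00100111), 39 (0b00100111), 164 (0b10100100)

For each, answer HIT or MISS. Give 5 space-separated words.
Answer: MISS HIT HIT HIT MISS

Derivation:
vaddr=36: (0,4) not in TLB -> MISS, insert
vaddr=36: (0,4) in TLB -> HIT
vaddr=39: (0,4) in TLB -> HIT
vaddr=39: (0,4) in TLB -> HIT
vaddr=164: (2,4) not in TLB -> MISS, insert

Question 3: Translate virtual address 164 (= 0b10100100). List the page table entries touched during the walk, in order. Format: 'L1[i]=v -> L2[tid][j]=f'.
Answer: L1[2]=2 -> L2[2][4]=60

Derivation:
vaddr = 164 = 0b10100100
Split: l1_idx=2, l2_idx=4, offset=4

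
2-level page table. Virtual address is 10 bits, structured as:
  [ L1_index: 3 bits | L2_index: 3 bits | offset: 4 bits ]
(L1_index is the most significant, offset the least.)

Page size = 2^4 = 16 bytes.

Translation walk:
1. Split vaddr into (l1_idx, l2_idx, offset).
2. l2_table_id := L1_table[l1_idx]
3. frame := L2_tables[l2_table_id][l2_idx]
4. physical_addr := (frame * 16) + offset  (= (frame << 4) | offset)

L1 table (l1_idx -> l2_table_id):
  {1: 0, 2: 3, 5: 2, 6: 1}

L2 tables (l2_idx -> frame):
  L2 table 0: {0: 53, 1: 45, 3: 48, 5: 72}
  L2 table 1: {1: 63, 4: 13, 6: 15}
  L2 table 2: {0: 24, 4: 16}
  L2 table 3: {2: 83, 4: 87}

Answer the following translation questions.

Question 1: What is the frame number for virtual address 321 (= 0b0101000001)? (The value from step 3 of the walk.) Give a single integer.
Answer: 87

Derivation:
vaddr = 321: l1_idx=2, l2_idx=4
L1[2] = 3; L2[3][4] = 87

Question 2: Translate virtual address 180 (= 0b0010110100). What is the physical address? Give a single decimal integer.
Answer: 772

Derivation:
vaddr = 180 = 0b0010110100
Split: l1_idx=1, l2_idx=3, offset=4
L1[1] = 0
L2[0][3] = 48
paddr = 48 * 16 + 4 = 772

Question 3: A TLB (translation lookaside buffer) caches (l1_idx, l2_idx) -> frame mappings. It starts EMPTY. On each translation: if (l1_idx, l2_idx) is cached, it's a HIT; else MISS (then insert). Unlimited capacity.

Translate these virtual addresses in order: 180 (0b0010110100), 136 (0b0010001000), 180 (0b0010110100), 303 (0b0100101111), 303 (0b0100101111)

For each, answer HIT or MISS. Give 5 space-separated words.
Answer: MISS MISS HIT MISS HIT

Derivation:
vaddr=180: (1,3) not in TLB -> MISS, insert
vaddr=136: (1,0) not in TLB -> MISS, insert
vaddr=180: (1,3) in TLB -> HIT
vaddr=303: (2,2) not in TLB -> MISS, insert
vaddr=303: (2,2) in TLB -> HIT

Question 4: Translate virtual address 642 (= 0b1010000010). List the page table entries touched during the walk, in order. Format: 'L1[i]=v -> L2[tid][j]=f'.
Answer: L1[5]=2 -> L2[2][0]=24

Derivation:
vaddr = 642 = 0b1010000010
Split: l1_idx=5, l2_idx=0, offset=2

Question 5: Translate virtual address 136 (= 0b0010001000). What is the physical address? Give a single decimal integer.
vaddr = 136 = 0b0010001000
Split: l1_idx=1, l2_idx=0, offset=8
L1[1] = 0
L2[0][0] = 53
paddr = 53 * 16 + 8 = 856

Answer: 856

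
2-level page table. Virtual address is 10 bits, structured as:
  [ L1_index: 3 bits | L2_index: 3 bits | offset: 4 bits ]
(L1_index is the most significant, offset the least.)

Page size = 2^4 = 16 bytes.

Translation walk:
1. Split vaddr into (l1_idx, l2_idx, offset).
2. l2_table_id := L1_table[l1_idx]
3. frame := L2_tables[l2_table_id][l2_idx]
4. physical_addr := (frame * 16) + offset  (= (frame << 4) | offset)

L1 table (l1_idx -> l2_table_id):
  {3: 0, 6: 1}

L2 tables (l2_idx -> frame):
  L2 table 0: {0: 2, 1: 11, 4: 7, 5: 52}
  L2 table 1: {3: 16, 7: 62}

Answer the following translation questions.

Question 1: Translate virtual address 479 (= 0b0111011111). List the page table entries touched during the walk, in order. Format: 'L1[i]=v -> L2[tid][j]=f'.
vaddr = 479 = 0b0111011111
Split: l1_idx=3, l2_idx=5, offset=15

Answer: L1[3]=0 -> L2[0][5]=52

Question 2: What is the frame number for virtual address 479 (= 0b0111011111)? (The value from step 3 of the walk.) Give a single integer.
vaddr = 479: l1_idx=3, l2_idx=5
L1[3] = 0; L2[0][5] = 52

Answer: 52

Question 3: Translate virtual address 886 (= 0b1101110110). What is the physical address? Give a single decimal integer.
vaddr = 886 = 0b1101110110
Split: l1_idx=6, l2_idx=7, offset=6
L1[6] = 1
L2[1][7] = 62
paddr = 62 * 16 + 6 = 998

Answer: 998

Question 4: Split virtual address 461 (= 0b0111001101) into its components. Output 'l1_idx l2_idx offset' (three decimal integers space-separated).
Answer: 3 4 13

Derivation:
vaddr = 461 = 0b0111001101
  top 3 bits -> l1_idx = 3
  next 3 bits -> l2_idx = 4
  bottom 4 bits -> offset = 13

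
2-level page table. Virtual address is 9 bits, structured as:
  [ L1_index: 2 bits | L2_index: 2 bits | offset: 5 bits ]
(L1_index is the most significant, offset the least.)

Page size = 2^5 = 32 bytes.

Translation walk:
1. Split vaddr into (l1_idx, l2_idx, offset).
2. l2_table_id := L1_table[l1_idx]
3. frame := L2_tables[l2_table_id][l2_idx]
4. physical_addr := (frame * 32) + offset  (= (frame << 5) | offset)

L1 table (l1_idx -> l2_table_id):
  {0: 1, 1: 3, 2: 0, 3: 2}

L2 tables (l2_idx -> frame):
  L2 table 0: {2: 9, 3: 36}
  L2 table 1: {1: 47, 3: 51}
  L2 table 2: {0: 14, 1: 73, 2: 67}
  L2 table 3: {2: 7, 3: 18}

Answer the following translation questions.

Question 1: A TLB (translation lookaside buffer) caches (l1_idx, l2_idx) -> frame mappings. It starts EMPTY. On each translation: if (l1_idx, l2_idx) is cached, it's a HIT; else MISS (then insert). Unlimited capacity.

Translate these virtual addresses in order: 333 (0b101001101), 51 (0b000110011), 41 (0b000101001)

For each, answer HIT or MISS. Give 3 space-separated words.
vaddr=333: (2,2) not in TLB -> MISS, insert
vaddr=51: (0,1) not in TLB -> MISS, insert
vaddr=41: (0,1) in TLB -> HIT

Answer: MISS MISS HIT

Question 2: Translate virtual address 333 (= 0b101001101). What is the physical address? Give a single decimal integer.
vaddr = 333 = 0b101001101
Split: l1_idx=2, l2_idx=2, offset=13
L1[2] = 0
L2[0][2] = 9
paddr = 9 * 32 + 13 = 301

Answer: 301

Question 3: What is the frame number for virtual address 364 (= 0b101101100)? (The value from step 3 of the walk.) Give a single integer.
vaddr = 364: l1_idx=2, l2_idx=3
L1[2] = 0; L2[0][3] = 36

Answer: 36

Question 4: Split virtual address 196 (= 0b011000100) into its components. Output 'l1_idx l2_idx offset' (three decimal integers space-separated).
vaddr = 196 = 0b011000100
  top 2 bits -> l1_idx = 1
  next 2 bits -> l2_idx = 2
  bottom 5 bits -> offset = 4

Answer: 1 2 4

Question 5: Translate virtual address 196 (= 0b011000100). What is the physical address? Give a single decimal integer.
Answer: 228

Derivation:
vaddr = 196 = 0b011000100
Split: l1_idx=1, l2_idx=2, offset=4
L1[1] = 3
L2[3][2] = 7
paddr = 7 * 32 + 4 = 228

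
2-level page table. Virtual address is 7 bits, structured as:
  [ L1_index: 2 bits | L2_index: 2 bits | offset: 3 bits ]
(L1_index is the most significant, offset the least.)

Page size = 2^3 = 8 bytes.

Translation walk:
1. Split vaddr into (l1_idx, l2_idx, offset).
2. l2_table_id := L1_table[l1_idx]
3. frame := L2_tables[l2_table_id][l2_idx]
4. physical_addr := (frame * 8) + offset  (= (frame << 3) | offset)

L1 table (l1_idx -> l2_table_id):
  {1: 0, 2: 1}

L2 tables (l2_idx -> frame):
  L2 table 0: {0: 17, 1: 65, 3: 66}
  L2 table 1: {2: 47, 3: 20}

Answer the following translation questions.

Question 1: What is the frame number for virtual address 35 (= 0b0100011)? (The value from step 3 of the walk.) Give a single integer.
vaddr = 35: l1_idx=1, l2_idx=0
L1[1] = 0; L2[0][0] = 17

Answer: 17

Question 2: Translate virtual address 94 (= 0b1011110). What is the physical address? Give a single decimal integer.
vaddr = 94 = 0b1011110
Split: l1_idx=2, l2_idx=3, offset=6
L1[2] = 1
L2[1][3] = 20
paddr = 20 * 8 + 6 = 166

Answer: 166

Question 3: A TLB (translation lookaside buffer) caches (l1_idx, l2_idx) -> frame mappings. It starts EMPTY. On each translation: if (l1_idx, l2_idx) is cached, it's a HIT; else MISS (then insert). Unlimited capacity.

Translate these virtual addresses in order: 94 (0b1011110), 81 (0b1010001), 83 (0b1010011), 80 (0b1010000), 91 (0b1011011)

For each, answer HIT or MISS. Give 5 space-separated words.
vaddr=94: (2,3) not in TLB -> MISS, insert
vaddr=81: (2,2) not in TLB -> MISS, insert
vaddr=83: (2,2) in TLB -> HIT
vaddr=80: (2,2) in TLB -> HIT
vaddr=91: (2,3) in TLB -> HIT

Answer: MISS MISS HIT HIT HIT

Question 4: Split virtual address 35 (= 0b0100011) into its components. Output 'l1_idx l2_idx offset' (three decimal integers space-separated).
Answer: 1 0 3

Derivation:
vaddr = 35 = 0b0100011
  top 2 bits -> l1_idx = 1
  next 2 bits -> l2_idx = 0
  bottom 3 bits -> offset = 3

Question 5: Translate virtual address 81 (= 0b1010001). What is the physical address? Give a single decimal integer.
Answer: 377

Derivation:
vaddr = 81 = 0b1010001
Split: l1_idx=2, l2_idx=2, offset=1
L1[2] = 1
L2[1][2] = 47
paddr = 47 * 8 + 1 = 377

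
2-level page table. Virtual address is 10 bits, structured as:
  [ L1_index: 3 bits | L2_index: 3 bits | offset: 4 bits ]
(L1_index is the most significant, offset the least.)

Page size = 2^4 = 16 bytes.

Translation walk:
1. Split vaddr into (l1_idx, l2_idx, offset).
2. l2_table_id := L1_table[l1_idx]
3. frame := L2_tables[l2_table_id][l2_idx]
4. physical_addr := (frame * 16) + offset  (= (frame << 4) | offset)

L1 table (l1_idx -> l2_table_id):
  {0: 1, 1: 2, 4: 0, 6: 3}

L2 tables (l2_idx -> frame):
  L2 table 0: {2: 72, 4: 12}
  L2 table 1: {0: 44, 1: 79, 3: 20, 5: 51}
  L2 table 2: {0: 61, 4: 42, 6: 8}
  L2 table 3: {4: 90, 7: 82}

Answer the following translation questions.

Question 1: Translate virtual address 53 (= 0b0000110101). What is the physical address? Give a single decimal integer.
Answer: 325

Derivation:
vaddr = 53 = 0b0000110101
Split: l1_idx=0, l2_idx=3, offset=5
L1[0] = 1
L2[1][3] = 20
paddr = 20 * 16 + 5 = 325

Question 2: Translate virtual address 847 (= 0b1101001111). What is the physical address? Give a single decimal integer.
vaddr = 847 = 0b1101001111
Split: l1_idx=6, l2_idx=4, offset=15
L1[6] = 3
L2[3][4] = 90
paddr = 90 * 16 + 15 = 1455

Answer: 1455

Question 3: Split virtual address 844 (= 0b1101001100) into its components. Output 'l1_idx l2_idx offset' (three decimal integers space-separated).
Answer: 6 4 12

Derivation:
vaddr = 844 = 0b1101001100
  top 3 bits -> l1_idx = 6
  next 3 bits -> l2_idx = 4
  bottom 4 bits -> offset = 12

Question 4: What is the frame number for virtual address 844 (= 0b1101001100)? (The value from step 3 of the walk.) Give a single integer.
Answer: 90

Derivation:
vaddr = 844: l1_idx=6, l2_idx=4
L1[6] = 3; L2[3][4] = 90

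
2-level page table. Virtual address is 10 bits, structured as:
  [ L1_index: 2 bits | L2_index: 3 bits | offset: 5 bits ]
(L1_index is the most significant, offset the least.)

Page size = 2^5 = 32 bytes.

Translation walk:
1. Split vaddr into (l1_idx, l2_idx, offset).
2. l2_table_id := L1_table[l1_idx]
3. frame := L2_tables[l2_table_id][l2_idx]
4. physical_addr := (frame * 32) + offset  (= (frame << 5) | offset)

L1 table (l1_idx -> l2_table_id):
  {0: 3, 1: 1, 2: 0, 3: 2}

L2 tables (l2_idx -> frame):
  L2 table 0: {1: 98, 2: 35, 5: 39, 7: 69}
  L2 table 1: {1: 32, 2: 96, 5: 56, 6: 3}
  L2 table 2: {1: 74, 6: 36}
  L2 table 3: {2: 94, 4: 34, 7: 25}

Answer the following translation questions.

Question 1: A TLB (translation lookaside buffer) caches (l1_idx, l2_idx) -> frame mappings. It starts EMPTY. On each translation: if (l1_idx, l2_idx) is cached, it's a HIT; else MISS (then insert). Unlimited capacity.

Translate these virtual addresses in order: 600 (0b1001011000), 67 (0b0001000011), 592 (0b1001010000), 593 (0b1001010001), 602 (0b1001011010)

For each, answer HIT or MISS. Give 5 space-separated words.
Answer: MISS MISS HIT HIT HIT

Derivation:
vaddr=600: (2,2) not in TLB -> MISS, insert
vaddr=67: (0,2) not in TLB -> MISS, insert
vaddr=592: (2,2) in TLB -> HIT
vaddr=593: (2,2) in TLB -> HIT
vaddr=602: (2,2) in TLB -> HIT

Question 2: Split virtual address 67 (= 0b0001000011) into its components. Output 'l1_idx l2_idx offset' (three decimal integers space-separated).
Answer: 0 2 3

Derivation:
vaddr = 67 = 0b0001000011
  top 2 bits -> l1_idx = 0
  next 3 bits -> l2_idx = 2
  bottom 5 bits -> offset = 3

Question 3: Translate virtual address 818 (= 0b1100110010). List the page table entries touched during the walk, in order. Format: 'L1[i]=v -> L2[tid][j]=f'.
Answer: L1[3]=2 -> L2[2][1]=74

Derivation:
vaddr = 818 = 0b1100110010
Split: l1_idx=3, l2_idx=1, offset=18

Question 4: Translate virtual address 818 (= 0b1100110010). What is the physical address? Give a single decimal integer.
Answer: 2386

Derivation:
vaddr = 818 = 0b1100110010
Split: l1_idx=3, l2_idx=1, offset=18
L1[3] = 2
L2[2][1] = 74
paddr = 74 * 32 + 18 = 2386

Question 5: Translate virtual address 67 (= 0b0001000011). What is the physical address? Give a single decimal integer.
vaddr = 67 = 0b0001000011
Split: l1_idx=0, l2_idx=2, offset=3
L1[0] = 3
L2[3][2] = 94
paddr = 94 * 32 + 3 = 3011

Answer: 3011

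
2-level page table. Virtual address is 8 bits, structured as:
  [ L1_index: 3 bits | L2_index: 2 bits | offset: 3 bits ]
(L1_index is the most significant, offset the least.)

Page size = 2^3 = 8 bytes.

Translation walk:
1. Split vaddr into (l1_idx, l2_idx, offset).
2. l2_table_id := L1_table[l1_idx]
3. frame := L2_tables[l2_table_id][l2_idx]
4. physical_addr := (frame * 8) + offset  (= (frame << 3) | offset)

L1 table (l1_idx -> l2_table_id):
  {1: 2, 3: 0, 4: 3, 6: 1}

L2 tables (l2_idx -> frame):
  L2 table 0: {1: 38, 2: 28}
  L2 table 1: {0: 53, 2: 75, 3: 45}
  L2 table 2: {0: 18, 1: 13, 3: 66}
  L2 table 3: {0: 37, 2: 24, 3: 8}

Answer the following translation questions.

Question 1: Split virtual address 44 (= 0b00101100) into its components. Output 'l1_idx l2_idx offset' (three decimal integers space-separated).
Answer: 1 1 4

Derivation:
vaddr = 44 = 0b00101100
  top 3 bits -> l1_idx = 1
  next 2 bits -> l2_idx = 1
  bottom 3 bits -> offset = 4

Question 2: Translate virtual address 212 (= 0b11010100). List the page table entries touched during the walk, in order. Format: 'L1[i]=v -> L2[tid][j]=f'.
Answer: L1[6]=1 -> L2[1][2]=75

Derivation:
vaddr = 212 = 0b11010100
Split: l1_idx=6, l2_idx=2, offset=4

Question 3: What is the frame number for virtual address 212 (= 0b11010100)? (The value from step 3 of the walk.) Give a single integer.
vaddr = 212: l1_idx=6, l2_idx=2
L1[6] = 1; L2[1][2] = 75

Answer: 75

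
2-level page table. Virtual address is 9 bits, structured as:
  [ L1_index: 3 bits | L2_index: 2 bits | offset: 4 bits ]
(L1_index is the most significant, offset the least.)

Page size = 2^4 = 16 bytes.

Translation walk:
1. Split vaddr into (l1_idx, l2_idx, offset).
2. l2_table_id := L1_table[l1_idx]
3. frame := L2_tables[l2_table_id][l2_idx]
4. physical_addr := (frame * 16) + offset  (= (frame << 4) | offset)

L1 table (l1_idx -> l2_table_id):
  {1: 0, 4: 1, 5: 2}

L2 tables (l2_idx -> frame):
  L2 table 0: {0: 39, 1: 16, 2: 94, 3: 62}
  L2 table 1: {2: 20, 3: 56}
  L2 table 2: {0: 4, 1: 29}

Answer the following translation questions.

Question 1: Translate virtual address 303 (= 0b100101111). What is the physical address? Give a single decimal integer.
vaddr = 303 = 0b100101111
Split: l1_idx=4, l2_idx=2, offset=15
L1[4] = 1
L2[1][2] = 20
paddr = 20 * 16 + 15 = 335

Answer: 335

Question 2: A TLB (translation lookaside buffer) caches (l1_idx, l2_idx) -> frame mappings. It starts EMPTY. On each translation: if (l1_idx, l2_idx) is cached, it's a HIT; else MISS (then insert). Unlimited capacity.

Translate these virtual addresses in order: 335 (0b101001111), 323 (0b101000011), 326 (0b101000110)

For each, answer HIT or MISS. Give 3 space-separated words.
vaddr=335: (5,0) not in TLB -> MISS, insert
vaddr=323: (5,0) in TLB -> HIT
vaddr=326: (5,0) in TLB -> HIT

Answer: MISS HIT HIT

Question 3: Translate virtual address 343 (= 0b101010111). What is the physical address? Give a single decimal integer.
Answer: 471

Derivation:
vaddr = 343 = 0b101010111
Split: l1_idx=5, l2_idx=1, offset=7
L1[5] = 2
L2[2][1] = 29
paddr = 29 * 16 + 7 = 471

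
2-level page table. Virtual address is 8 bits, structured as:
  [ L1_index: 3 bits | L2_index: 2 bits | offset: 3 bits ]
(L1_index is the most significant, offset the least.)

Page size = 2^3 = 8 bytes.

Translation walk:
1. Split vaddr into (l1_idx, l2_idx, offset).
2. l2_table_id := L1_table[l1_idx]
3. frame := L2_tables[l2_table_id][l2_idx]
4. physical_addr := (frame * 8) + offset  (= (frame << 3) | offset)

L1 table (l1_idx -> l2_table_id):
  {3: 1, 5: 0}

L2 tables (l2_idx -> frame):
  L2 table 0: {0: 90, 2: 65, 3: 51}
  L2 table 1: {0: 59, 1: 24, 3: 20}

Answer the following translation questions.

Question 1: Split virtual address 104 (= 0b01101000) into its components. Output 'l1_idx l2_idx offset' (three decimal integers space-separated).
Answer: 3 1 0

Derivation:
vaddr = 104 = 0b01101000
  top 3 bits -> l1_idx = 3
  next 2 bits -> l2_idx = 1
  bottom 3 bits -> offset = 0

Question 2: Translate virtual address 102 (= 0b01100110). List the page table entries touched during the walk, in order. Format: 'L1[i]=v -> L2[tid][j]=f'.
Answer: L1[3]=1 -> L2[1][0]=59

Derivation:
vaddr = 102 = 0b01100110
Split: l1_idx=3, l2_idx=0, offset=6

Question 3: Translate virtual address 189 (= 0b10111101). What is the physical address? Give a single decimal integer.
vaddr = 189 = 0b10111101
Split: l1_idx=5, l2_idx=3, offset=5
L1[5] = 0
L2[0][3] = 51
paddr = 51 * 8 + 5 = 413

Answer: 413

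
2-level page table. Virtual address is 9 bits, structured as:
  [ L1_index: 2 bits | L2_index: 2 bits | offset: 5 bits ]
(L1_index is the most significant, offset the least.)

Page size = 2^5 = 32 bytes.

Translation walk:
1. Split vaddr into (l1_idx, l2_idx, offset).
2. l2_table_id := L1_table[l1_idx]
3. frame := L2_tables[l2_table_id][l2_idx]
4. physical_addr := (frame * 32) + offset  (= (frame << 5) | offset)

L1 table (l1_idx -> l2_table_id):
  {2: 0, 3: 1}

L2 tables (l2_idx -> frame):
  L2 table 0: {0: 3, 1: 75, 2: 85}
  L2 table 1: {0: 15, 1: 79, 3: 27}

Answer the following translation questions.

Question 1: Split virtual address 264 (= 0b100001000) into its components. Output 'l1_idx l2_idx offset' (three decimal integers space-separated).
vaddr = 264 = 0b100001000
  top 2 bits -> l1_idx = 2
  next 2 bits -> l2_idx = 0
  bottom 5 bits -> offset = 8

Answer: 2 0 8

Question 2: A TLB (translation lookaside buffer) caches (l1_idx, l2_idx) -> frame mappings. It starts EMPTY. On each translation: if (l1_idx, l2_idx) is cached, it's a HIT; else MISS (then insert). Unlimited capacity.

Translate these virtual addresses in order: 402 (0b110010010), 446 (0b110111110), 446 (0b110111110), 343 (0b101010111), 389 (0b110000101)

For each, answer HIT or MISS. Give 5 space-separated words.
Answer: MISS MISS HIT MISS HIT

Derivation:
vaddr=402: (3,0) not in TLB -> MISS, insert
vaddr=446: (3,1) not in TLB -> MISS, insert
vaddr=446: (3,1) in TLB -> HIT
vaddr=343: (2,2) not in TLB -> MISS, insert
vaddr=389: (3,0) in TLB -> HIT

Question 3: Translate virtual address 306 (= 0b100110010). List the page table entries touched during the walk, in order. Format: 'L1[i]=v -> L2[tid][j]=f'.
Answer: L1[2]=0 -> L2[0][1]=75

Derivation:
vaddr = 306 = 0b100110010
Split: l1_idx=2, l2_idx=1, offset=18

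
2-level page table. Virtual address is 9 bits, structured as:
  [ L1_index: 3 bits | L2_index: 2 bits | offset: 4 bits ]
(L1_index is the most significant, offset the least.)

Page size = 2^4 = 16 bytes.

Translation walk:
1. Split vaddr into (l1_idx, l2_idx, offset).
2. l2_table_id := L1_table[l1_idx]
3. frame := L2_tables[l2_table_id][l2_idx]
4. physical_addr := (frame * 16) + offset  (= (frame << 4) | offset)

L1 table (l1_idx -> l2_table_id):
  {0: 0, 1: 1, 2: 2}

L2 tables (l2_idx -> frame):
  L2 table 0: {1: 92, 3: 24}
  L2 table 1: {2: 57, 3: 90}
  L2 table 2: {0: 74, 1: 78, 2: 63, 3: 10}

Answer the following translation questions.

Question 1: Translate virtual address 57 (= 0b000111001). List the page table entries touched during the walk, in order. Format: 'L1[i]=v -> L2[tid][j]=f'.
Answer: L1[0]=0 -> L2[0][3]=24

Derivation:
vaddr = 57 = 0b000111001
Split: l1_idx=0, l2_idx=3, offset=9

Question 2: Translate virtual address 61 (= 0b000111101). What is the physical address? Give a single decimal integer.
Answer: 397

Derivation:
vaddr = 61 = 0b000111101
Split: l1_idx=0, l2_idx=3, offset=13
L1[0] = 0
L2[0][3] = 24
paddr = 24 * 16 + 13 = 397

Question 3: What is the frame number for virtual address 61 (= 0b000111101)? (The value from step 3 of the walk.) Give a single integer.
Answer: 24

Derivation:
vaddr = 61: l1_idx=0, l2_idx=3
L1[0] = 0; L2[0][3] = 24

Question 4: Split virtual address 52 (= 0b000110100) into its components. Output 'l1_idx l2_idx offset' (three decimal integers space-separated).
Answer: 0 3 4

Derivation:
vaddr = 52 = 0b000110100
  top 3 bits -> l1_idx = 0
  next 2 bits -> l2_idx = 3
  bottom 4 bits -> offset = 4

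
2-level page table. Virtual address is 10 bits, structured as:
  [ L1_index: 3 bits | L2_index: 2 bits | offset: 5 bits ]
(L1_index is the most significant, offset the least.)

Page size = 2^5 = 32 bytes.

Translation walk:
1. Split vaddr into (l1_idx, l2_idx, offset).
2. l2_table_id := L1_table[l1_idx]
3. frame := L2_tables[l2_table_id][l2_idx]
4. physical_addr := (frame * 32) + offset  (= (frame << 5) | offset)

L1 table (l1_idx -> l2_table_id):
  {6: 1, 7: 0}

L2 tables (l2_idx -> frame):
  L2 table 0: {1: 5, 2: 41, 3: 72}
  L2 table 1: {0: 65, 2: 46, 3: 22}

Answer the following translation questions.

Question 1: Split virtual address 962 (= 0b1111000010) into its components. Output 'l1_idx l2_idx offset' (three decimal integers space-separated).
Answer: 7 2 2

Derivation:
vaddr = 962 = 0b1111000010
  top 3 bits -> l1_idx = 7
  next 2 bits -> l2_idx = 2
  bottom 5 bits -> offset = 2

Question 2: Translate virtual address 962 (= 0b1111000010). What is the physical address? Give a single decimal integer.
vaddr = 962 = 0b1111000010
Split: l1_idx=7, l2_idx=2, offset=2
L1[7] = 0
L2[0][2] = 41
paddr = 41 * 32 + 2 = 1314

Answer: 1314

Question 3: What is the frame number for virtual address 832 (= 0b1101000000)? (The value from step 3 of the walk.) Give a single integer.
vaddr = 832: l1_idx=6, l2_idx=2
L1[6] = 1; L2[1][2] = 46

Answer: 46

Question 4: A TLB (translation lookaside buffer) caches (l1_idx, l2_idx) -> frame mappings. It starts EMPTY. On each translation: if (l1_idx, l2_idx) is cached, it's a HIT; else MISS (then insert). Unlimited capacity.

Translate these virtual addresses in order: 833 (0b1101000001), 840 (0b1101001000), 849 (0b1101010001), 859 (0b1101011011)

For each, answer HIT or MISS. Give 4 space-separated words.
vaddr=833: (6,2) not in TLB -> MISS, insert
vaddr=840: (6,2) in TLB -> HIT
vaddr=849: (6,2) in TLB -> HIT
vaddr=859: (6,2) in TLB -> HIT

Answer: MISS HIT HIT HIT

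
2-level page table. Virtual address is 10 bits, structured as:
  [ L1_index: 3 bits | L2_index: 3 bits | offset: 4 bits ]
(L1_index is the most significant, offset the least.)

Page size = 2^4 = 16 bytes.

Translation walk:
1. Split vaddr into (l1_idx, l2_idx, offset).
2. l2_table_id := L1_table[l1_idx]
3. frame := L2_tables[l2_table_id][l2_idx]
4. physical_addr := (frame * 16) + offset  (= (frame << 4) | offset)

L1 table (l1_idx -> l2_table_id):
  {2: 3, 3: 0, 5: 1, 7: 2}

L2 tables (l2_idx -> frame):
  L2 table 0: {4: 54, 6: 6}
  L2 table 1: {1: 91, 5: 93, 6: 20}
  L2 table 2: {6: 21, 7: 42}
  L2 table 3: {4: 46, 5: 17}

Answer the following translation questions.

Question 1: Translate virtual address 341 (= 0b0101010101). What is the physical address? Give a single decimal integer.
vaddr = 341 = 0b0101010101
Split: l1_idx=2, l2_idx=5, offset=5
L1[2] = 3
L2[3][5] = 17
paddr = 17 * 16 + 5 = 277

Answer: 277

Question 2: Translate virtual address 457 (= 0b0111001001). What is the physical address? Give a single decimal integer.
vaddr = 457 = 0b0111001001
Split: l1_idx=3, l2_idx=4, offset=9
L1[3] = 0
L2[0][4] = 54
paddr = 54 * 16 + 9 = 873

Answer: 873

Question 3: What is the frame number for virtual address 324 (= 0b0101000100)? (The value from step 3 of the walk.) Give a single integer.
Answer: 46

Derivation:
vaddr = 324: l1_idx=2, l2_idx=4
L1[2] = 3; L2[3][4] = 46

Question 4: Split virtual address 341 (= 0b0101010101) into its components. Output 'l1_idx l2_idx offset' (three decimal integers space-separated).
vaddr = 341 = 0b0101010101
  top 3 bits -> l1_idx = 2
  next 3 bits -> l2_idx = 5
  bottom 4 bits -> offset = 5

Answer: 2 5 5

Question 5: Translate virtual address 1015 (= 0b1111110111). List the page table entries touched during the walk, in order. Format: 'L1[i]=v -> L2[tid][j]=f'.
Answer: L1[7]=2 -> L2[2][7]=42

Derivation:
vaddr = 1015 = 0b1111110111
Split: l1_idx=7, l2_idx=7, offset=7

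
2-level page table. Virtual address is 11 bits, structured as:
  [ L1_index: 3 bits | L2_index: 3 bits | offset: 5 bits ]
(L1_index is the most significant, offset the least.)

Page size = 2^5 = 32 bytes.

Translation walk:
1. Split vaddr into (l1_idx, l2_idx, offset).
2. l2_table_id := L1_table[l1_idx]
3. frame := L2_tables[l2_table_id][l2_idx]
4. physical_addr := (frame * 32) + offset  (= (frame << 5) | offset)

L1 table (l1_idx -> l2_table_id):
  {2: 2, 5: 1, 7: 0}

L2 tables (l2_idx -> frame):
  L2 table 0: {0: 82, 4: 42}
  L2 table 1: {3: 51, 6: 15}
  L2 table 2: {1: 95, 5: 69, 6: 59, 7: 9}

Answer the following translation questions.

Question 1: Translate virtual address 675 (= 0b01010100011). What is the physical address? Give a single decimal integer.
Answer: 2211

Derivation:
vaddr = 675 = 0b01010100011
Split: l1_idx=2, l2_idx=5, offset=3
L1[2] = 2
L2[2][5] = 69
paddr = 69 * 32 + 3 = 2211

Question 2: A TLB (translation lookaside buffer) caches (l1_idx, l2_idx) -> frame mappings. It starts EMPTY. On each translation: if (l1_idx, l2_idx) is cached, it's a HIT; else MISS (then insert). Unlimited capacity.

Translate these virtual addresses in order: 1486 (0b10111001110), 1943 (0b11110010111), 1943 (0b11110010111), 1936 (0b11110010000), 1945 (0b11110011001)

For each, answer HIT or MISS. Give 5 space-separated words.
Answer: MISS MISS HIT HIT HIT

Derivation:
vaddr=1486: (5,6) not in TLB -> MISS, insert
vaddr=1943: (7,4) not in TLB -> MISS, insert
vaddr=1943: (7,4) in TLB -> HIT
vaddr=1936: (7,4) in TLB -> HIT
vaddr=1945: (7,4) in TLB -> HIT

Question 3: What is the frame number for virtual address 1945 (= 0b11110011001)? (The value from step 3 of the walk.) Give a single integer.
Answer: 42

Derivation:
vaddr = 1945: l1_idx=7, l2_idx=4
L1[7] = 0; L2[0][4] = 42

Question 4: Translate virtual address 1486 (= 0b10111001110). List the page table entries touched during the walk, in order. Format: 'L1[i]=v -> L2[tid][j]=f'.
vaddr = 1486 = 0b10111001110
Split: l1_idx=5, l2_idx=6, offset=14

Answer: L1[5]=1 -> L2[1][6]=15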